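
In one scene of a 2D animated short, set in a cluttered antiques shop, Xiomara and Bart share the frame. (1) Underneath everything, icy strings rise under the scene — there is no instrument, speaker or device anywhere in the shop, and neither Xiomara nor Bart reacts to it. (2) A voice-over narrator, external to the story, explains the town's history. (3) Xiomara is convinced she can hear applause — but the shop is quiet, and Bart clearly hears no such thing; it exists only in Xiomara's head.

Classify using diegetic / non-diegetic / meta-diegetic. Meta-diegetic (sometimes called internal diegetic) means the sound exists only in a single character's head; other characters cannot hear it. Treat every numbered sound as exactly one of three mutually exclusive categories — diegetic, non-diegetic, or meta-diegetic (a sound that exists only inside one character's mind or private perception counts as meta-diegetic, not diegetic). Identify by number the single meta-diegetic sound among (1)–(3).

3

Sound (1): score with no on-screen or off-screen source; it exists for the audience alone, so non-diegetic.
(2) is non-diegetic: commentary laid over the scene from outside the fiction.
(3) is meta-diegetic: the sound is imagined by Xiomara; nothing in the story world is producing it and Bart can't hear it.
Only (3) is meta-diegetic.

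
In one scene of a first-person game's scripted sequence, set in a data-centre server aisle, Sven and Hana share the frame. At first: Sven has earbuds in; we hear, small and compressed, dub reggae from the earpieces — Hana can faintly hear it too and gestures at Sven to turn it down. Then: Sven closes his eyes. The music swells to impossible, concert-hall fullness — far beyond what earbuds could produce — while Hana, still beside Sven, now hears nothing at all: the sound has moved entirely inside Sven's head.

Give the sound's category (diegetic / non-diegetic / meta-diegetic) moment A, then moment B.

diegetic, meta-diegetic

Moment A: the earbuds are a physical source both characters can hear → diegetic.
Moment B: the music now exists only as Sven's subjective experience; Hana can no longer hear it → meta-diegetic.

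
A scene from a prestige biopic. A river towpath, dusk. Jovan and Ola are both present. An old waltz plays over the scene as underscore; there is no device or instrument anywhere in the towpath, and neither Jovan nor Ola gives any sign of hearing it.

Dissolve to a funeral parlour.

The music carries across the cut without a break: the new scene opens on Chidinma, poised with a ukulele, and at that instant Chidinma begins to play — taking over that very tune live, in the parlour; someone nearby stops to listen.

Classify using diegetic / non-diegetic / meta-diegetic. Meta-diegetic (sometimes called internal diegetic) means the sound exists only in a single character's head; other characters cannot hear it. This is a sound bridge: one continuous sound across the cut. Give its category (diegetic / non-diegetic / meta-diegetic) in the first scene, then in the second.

non-diegetic, diegetic

Scene one: there's no in-world source anywhere and no character hears it — underscore for the audience only → non-diegetic.
Scene two: from the moment Chidinma starts playing, the tune is being performed on a ukulele inside the story world and another character hears it → diegetic.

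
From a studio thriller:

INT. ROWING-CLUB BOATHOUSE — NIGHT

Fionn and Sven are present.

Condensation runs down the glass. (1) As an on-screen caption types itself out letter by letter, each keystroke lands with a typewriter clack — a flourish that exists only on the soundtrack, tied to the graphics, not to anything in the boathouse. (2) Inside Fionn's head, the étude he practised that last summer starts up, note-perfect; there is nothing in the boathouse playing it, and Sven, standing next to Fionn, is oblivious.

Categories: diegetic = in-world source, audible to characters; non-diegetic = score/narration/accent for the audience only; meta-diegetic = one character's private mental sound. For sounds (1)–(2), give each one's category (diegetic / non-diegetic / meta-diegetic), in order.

(1) sound married to a title/caption — outside the diegesis by definition → non-diegetic.
(2) it lives in Fionn's subjectivity, not in the boathouse → meta-diegetic.

non-diegetic, meta-diegetic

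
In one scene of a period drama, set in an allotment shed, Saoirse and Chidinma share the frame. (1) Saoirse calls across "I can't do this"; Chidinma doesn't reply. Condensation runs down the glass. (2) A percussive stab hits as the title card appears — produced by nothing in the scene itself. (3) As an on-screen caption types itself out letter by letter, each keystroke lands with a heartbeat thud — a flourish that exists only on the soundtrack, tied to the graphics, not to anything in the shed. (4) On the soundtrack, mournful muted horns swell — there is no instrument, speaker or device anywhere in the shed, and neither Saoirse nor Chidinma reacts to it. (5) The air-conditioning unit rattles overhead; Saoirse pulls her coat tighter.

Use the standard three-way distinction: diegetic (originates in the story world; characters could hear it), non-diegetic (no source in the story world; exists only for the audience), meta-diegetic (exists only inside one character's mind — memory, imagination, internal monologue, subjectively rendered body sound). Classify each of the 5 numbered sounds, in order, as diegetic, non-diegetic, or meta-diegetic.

diegetic, non-diegetic, non-diegetic, non-diegetic, diegetic

Sound (1): on-screen dialogue — Saoirse speaks and Chidinma is there to hear, so diegetic.
(2) is non-diegetic: it's a sound-design accent with no in-world source; no one in the scene can hear it.
(3) is non-diegetic: sound married to a title/caption — outside the diegesis by definition.
(4) is non-diegetic: nothing in the shed produces it and the characters don't hear it — pure soundtrack.
(5) the air-conditioning unit is part of the location's real environment → diegetic.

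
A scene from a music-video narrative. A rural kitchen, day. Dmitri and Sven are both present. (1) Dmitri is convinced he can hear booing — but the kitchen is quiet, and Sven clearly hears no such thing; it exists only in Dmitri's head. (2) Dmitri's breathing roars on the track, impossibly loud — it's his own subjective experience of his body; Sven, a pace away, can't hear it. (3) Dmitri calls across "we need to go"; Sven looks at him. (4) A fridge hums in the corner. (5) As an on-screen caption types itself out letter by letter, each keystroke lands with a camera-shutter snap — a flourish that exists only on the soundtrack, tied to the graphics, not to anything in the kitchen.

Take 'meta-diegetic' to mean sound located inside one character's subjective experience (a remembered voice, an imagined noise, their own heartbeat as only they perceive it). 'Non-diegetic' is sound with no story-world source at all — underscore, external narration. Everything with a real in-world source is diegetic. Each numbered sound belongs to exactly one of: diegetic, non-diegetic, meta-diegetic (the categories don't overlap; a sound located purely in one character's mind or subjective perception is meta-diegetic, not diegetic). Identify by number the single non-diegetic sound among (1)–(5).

5

(1) is meta-diegetic: the sound is imagined by Dmitri; nothing in the story world is producing it and Sven can't hear it.
Sound (2): it's Dmitri's internal bodily sensation rendered as sound; only Dmitri 'hears' it, so meta-diegetic.
(3) is diegetic: spoken by a character present in the story world.
(4) is diegetic: a fridge is part of the location's real environment.
(5) is non-diegetic: it accompanies on-screen graphics, not anything inside the story world.
Only (5) is non-diegetic.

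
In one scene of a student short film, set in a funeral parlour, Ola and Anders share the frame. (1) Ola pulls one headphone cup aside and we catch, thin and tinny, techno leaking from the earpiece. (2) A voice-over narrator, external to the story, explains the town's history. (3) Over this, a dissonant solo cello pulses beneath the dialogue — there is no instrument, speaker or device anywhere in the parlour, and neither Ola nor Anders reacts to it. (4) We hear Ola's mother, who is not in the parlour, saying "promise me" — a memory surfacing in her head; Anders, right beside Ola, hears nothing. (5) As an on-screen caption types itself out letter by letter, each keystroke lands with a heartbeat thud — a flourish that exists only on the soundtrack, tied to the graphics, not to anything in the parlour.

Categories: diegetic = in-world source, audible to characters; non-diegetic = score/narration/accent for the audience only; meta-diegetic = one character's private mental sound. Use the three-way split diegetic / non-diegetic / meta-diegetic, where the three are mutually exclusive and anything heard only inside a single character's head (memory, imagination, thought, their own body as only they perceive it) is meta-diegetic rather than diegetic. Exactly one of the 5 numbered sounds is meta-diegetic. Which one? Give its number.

(1) is diegetic: it's leaking from a physical pair of headphones in the scene.
Sound (2): commentary laid over the scene from outside the fiction, so non-diegetic.
Sound (3): score with no on-screen or off-screen source; it exists for the audience alone, so non-diegetic.
(4) it's Ola's recollection rendered as sound; the other character can't hear it → meta-diegetic.
(5) is non-diegetic: it accompanies on-screen graphics, not anything inside the story world.
Only (4) is meta-diegetic.

4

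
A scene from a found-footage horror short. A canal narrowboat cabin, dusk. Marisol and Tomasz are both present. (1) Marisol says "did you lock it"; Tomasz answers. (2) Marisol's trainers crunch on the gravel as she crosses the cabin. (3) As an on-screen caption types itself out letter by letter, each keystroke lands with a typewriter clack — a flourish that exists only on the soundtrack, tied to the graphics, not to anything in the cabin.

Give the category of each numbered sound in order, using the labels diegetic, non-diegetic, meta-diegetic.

diegetic, diegetic, non-diegetic

(1) on-screen dialogue — Marisol speaks and Tomasz is there to hear → diegetic.
(2) is diegetic: it's the physical sound of Marisol moving in the space.
(3) it accompanies on-screen graphics, not anything inside the story world → non-diegetic.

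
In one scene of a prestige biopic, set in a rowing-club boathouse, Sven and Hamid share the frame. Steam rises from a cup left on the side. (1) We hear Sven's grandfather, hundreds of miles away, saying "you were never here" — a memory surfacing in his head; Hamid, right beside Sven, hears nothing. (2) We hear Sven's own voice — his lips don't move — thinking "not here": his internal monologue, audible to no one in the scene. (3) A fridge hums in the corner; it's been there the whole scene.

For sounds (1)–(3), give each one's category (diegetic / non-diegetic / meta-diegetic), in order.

Sound (1): it's Sven's recollection rendered as sound; the other character can't hear it, so meta-diegetic.
(2) is meta-diegetic: internal monologue — inside Sven's mind, not spoken into the scene.
Sound (3): a fridge is part of the location's real environment, so diegetic.

meta-diegetic, meta-diegetic, diegetic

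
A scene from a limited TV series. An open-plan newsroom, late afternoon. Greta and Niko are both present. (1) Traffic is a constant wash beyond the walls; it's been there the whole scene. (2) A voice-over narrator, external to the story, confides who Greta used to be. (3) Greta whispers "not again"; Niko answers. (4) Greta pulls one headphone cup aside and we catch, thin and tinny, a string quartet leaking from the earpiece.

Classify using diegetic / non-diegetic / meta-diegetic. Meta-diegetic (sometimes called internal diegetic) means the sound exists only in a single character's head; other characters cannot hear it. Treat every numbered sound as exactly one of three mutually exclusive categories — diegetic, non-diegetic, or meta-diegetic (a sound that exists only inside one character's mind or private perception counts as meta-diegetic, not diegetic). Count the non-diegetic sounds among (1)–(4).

(1) it's the actual ambient sound of the location → diegetic.
(2) the narrator exists outside the story world, addressing only the audience → non-diegetic.
Sound (3): spoken by a character present in the story world, so diegetic.
(4) is diegetic: the earpiece is a real device on Greta's head — source music.
Non-diegetic: (2) — that's 1.

1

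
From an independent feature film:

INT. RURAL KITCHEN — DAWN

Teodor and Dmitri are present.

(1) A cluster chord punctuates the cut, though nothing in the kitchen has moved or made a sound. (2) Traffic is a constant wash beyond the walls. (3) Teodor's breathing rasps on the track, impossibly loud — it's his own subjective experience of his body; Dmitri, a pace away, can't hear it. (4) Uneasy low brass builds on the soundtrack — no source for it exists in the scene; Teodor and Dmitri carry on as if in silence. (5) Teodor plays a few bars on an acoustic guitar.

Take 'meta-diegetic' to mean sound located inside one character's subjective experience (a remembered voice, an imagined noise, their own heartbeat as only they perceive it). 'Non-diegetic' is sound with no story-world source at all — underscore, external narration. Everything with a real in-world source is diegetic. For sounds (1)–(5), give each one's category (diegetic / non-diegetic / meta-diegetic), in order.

Sound (1): an editorial stinger — it belongs to the cut, not the story world, so non-diegetic.
(2) is diegetic: traffic is part of the location's real environment.
(3) is meta-diegetic: a subjective body sound — Teodor's private perception, inaudible to Dmitri.
(4) is non-diegetic: nothing in the kitchen produces it and the characters don't hear it — pure soundtrack.
(5) is diegetic: the instrument and the performer are both in the scene.

non-diegetic, diegetic, meta-diegetic, non-diegetic, diegetic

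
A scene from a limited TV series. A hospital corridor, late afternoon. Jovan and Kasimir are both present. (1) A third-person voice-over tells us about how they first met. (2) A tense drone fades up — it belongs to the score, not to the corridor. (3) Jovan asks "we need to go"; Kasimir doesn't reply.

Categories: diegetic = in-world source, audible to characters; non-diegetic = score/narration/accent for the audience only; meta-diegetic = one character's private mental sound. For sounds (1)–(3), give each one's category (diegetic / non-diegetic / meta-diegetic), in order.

Sound (1): the narrator exists outside the story world, addressing only the audience, so non-diegetic.
Sound (2): score with no on-screen or off-screen source; it exists for the audience alone, so non-diegetic.
(3) on-screen dialogue — Jovan speaks and Kasimir is there to hear → diegetic.

non-diegetic, non-diegetic, diegetic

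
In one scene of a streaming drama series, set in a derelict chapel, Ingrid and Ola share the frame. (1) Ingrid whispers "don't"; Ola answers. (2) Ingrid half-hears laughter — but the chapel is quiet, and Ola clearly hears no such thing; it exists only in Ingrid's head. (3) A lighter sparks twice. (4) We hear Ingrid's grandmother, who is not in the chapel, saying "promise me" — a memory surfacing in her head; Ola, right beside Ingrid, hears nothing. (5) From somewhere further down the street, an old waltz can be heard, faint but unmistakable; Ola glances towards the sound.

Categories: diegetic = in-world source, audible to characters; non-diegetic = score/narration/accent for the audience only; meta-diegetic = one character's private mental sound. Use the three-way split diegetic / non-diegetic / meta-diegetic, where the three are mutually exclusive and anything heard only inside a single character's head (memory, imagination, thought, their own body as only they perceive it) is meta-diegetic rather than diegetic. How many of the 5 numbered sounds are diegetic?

(1) is diegetic: spoken by a character present in the story world.
(2) the sound is imagined by Ingrid; nothing in the story world is producing it and Ola can't hear it → meta-diegetic.
Sound (3): an in-world source (a lighter); characters could hear it, so diegetic.
Sound (4): the voice is a memory playing only inside Ingrid's mind; Ola can't hear it, so meta-diegetic.
(5) it's coming from somewhere further down the street — a location within the story world — and Ola reacts → diegetic.
So 3 of the 5 are diegetic: (1), (3), (5).

3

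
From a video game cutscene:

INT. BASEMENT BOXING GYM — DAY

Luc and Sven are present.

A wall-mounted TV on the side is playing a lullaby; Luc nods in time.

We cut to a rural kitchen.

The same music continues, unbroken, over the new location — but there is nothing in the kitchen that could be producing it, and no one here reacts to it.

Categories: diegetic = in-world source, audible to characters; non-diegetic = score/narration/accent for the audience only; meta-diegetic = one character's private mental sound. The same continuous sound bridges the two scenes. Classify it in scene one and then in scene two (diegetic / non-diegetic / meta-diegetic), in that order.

Scene one: a wall-mounted TV is an on-screen source and Luc reacts to it → diegetic.
Scene two: there is no source in the kitchen and no one hears it — it's now underscore → non-diegetic.

diegetic, non-diegetic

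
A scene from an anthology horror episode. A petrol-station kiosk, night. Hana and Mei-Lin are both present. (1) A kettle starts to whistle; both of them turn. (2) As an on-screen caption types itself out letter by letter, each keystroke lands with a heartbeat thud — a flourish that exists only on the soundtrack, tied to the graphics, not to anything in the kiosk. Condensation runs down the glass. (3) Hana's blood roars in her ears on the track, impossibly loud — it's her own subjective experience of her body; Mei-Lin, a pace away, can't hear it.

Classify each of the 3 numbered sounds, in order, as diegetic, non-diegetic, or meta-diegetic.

Sound (1): the sound comes from a kettle physically present in the location, so diegetic.
Sound (2): it accompanies on-screen graphics, not anything inside the story world, so non-diegetic.
(3) is meta-diegetic: a subjective body sound — Hana's private perception, inaudible to Mei-Lin.

diegetic, non-diegetic, meta-diegetic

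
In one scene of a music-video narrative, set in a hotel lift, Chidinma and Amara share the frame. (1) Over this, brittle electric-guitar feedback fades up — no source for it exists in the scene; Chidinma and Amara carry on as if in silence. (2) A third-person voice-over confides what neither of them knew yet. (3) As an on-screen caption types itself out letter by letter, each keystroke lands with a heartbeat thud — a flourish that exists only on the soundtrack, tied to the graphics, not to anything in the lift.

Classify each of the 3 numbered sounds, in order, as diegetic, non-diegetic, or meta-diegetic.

(1) is non-diegetic: it has no source in the story world and no character can hear it — it's underscore.
(2) commentary laid over the scene from outside the fiction → non-diegetic.
(3) is non-diegetic: sound married to a title/caption — outside the diegesis by definition.

non-diegetic, non-diegetic, non-diegetic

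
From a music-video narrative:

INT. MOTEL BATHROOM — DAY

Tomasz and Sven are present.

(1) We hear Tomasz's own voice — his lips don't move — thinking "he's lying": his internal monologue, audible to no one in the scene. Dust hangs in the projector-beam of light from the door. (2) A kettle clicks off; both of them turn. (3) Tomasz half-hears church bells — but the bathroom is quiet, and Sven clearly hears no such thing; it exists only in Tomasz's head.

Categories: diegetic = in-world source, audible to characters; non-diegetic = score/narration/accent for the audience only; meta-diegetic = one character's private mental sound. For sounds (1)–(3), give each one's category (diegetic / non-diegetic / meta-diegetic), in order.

(1) Tomasz's thought-voice: a private mental sound no other character can hear → meta-diegetic.
(2) is diegetic: an in-world source (a kettle); characters could hear it.
(3) subjective to Tomasz: the bathroom is silent and Sven hears nothing → meta-diegetic.

meta-diegetic, diegetic, meta-diegetic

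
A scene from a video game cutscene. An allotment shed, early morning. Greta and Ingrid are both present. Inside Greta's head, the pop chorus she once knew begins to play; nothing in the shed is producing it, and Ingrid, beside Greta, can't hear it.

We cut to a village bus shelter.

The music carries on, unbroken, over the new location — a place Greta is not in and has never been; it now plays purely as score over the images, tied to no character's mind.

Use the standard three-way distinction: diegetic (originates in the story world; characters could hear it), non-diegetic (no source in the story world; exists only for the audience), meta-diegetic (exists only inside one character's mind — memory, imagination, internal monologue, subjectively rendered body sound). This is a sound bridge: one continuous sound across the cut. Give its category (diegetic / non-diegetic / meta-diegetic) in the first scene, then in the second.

meta-diegetic, non-diegetic

Scene one: the music exists only inside Greta's mind; Ingrid can't hear it → meta-diegetic.
Scene two: it's detached from Greta entirely and plays over unrelated images with no in-world source — conventional underscore → non-diegetic.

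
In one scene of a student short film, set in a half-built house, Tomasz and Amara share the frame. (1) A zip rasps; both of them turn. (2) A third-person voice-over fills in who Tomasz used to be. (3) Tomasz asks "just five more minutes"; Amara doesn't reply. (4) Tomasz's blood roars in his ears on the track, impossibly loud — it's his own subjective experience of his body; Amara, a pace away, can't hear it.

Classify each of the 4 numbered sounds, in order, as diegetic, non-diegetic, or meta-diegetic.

diegetic, non-diegetic, diegetic, meta-diegetic

Sound (1): a zip is a real object/event in the scene's world, so diegetic.
Sound (2): external voice-over — not a character, not heard by anyone in the scene, so non-diegetic.
(3) is diegetic: spoken by a character present in the story world.
(4) is meta-diegetic: a subjective body sound — Tomasz's private perception, inaudible to Amara.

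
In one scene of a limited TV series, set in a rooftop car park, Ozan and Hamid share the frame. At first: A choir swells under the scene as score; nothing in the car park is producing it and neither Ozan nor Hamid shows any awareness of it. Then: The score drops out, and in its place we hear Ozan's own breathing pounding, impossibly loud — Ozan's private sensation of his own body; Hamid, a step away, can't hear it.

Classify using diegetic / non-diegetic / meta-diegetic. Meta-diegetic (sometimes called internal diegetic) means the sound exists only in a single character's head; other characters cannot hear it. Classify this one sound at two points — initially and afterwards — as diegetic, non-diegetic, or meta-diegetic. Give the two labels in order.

Initially: underscore with no in-world source, inaudible to the characters → non-diegetic.
Afterwards: the body sound is Ozan's subjective perception alone — Hamid can't hear it → meta-diegetic.

non-diegetic, meta-diegetic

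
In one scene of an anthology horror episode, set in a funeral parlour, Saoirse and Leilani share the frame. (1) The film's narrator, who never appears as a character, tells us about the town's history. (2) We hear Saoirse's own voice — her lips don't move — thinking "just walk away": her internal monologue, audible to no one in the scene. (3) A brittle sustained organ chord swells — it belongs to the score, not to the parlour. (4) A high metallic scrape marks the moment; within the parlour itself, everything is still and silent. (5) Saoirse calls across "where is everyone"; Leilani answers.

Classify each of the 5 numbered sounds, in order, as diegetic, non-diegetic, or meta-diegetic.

non-diegetic, meta-diegetic, non-diegetic, non-diegetic, diegetic

(1) is non-diegetic: external voice-over — not a character, not heard by anyone in the scene.
Sound (2): internal monologue — inside Saoirse's mind, not spoken into the scene, so meta-diegetic.
(3) is non-diegetic: score with no on-screen or off-screen source; it exists for the audience alone.
Sound (4): an editorial stinger — it belongs to the cut, not the story world, so non-diegetic.
(5) on-screen dialogue — Saoirse speaks and Leilani is there to hear → diegetic.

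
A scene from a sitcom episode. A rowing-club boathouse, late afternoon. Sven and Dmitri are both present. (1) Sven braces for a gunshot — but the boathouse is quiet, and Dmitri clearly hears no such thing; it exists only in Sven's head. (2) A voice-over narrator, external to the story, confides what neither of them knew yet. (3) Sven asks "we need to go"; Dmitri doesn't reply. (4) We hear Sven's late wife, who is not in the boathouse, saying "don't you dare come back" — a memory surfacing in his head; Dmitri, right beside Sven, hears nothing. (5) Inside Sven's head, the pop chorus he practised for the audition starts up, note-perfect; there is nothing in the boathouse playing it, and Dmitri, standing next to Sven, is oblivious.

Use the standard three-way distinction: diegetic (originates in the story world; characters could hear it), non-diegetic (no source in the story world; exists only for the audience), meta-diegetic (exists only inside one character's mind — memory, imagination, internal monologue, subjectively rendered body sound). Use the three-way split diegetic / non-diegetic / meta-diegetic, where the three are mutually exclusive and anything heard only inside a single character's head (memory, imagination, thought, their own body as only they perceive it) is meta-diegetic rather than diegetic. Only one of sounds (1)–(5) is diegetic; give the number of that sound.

3

Sound (1): the sound is imagined by Sven; nothing in the story world is producing it and Dmitri can't hear it, so meta-diegetic.
Sound (2): commentary laid over the scene from outside the fiction, so non-diegetic.
(3) is diegetic: on-screen dialogue — Sven speaks and Dmitri is there to hear.
(4) is meta-diegetic: the voice is a memory playing only inside Sven's mind; Dmitri can't hear it.
(5) remembered music, private to Sven — Dmitri is oblivious because it isn't in the room → meta-diegetic.
Only (3) is diegetic.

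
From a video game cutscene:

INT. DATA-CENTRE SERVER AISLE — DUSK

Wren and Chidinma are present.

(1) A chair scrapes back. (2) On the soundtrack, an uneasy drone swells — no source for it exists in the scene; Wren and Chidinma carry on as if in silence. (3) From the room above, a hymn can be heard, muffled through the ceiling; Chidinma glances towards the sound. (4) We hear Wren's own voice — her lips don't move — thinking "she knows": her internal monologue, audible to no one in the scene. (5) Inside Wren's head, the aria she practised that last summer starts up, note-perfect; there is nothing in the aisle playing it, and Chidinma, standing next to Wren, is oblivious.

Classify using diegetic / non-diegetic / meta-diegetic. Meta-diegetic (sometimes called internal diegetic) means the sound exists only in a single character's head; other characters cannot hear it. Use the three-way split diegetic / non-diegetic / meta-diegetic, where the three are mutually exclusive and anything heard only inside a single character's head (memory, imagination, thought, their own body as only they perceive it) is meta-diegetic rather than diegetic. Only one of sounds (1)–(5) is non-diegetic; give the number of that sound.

2

Sound (1): an in-world source (a chair); characters could hear it, so diegetic.
Sound (2): score with no on-screen or off-screen source; it exists for the audience alone, so non-diegetic.
(3) the music has an off-screen but real-world source and a character hears it → diegetic.
(4) is meta-diegetic: Wren's thought-voice: a private mental sound no other character can hear.
(5) the music is a memory playing inside Wren's mind alone; no real-world source, Chidinma can't hear it → meta-diegetic.
Only (2) is non-diegetic.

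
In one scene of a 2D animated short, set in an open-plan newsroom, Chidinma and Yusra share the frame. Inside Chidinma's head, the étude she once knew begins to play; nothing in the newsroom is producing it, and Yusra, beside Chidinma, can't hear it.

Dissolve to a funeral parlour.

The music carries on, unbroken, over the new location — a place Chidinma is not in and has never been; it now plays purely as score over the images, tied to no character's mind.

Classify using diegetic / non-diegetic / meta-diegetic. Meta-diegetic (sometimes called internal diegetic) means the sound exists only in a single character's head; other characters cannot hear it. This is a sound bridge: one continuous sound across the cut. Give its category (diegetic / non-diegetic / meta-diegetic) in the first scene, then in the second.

Scene one: the music exists only inside Chidinma's mind; Yusra can't hear it → meta-diegetic.
Scene two: it's detached from Chidinma entirely and plays over unrelated images with no in-world source — conventional underscore → non-diegetic.

meta-diegetic, non-diegetic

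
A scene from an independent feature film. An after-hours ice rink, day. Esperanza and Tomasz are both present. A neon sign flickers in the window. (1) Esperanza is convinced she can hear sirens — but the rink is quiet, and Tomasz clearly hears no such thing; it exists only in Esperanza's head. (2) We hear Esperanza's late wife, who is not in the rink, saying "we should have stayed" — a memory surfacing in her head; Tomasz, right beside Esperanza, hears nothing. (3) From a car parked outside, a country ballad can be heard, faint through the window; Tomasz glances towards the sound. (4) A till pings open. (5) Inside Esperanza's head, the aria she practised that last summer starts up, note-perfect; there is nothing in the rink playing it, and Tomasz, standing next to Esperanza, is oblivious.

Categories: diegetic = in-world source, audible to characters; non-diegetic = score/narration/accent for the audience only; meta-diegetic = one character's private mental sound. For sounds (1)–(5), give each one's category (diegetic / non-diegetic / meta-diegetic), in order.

meta-diegetic, meta-diegetic, diegetic, diegetic, meta-diegetic

(1) subjective to Esperanza: the rink is silent and Tomasz hears nothing → meta-diegetic.
Sound (2): the voice is a memory playing only inside Esperanza's mind; Tomasz can't hear it, so meta-diegetic.
(3) it's coming from a car parked outside — a location within the story world — and Tomasz reacts → diegetic.
(4) is diegetic: an in-world source (a till); characters could hear it.
(5) it lives in Esperanza's subjectivity, not in the rink → meta-diegetic.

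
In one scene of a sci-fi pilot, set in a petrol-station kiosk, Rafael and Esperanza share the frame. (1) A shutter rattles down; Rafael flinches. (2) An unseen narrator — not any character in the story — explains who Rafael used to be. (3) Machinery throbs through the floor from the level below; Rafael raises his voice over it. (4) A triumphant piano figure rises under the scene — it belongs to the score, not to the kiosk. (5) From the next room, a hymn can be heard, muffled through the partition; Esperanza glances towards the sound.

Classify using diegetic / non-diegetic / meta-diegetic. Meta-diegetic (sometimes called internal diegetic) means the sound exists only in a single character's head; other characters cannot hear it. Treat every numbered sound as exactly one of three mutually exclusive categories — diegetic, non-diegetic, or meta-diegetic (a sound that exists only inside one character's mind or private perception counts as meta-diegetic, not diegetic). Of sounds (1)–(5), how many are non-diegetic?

Sound (1): an in-world source (a shutter); characters could hear it, so diegetic.
(2) the narrator exists outside the story world, addressing only the audience → non-diegetic.
(3) machinery is part of the location's real environment → diegetic.
Sound (4): nothing in the kiosk produces it and the characters don't hear it — pure soundtrack, so non-diegetic.
Sound (5): it's coming from the next room — a location within the story world — and Esperanza reacts, so diegetic.
So 2 of the 5 are non-diegetic: (2), (4).

2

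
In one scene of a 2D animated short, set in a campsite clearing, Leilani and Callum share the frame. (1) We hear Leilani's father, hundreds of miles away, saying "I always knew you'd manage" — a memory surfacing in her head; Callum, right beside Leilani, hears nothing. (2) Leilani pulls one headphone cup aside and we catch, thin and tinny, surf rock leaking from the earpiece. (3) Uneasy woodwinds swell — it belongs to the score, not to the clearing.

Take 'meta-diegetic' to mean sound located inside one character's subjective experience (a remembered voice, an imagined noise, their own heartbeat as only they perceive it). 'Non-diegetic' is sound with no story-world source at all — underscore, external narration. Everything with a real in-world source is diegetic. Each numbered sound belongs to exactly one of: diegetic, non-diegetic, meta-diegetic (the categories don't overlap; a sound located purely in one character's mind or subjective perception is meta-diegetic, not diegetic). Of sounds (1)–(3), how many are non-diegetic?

Sound (1): the voice is a memory playing only inside Leilani's mind; Callum can't hear it, so meta-diegetic.
(2) the headphones are an on-screen source → diegetic.
(3) it has no source in the story world and no character can hear it — it's underscore → non-diegetic.
So 1 of the 3 is non-diegetic: (3).

1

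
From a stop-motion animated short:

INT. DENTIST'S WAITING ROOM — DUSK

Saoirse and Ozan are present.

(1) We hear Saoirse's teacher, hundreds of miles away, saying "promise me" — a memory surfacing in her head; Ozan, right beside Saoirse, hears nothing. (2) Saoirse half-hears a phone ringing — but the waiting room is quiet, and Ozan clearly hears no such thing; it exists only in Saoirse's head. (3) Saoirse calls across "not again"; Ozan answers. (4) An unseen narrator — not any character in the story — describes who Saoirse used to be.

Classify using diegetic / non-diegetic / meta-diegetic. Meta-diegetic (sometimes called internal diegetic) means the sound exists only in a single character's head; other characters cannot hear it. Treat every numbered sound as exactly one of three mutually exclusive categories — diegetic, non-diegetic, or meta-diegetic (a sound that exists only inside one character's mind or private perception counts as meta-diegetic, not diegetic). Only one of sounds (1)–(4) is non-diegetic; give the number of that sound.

4

Sound (1): a remembered line, private to Saoirse — not present in the room, not audible to Ozan, so meta-diegetic.
Sound (2): Saoirse alone 'hears' it — an imagined sound, not present in the space, so meta-diegetic.
Sound (3): on-screen dialogue — Saoirse speaks and Ozan is there to hear, so diegetic.
(4) is non-diegetic: the narrator exists outside the story world, addressing only the audience.
Only (4) is non-diegetic.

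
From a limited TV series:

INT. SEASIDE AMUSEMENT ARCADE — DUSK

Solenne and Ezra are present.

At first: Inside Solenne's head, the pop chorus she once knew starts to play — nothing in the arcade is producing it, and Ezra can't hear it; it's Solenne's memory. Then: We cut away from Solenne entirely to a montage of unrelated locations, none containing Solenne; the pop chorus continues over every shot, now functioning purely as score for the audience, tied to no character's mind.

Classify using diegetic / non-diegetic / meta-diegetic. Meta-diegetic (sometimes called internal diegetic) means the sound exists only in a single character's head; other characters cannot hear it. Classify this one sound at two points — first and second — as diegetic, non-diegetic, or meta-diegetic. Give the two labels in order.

meta-diegetic, non-diegetic

First: the music lives inside Solenne's mind alone; Ezra can't hear it → meta-diegetic.
Second: once it plays over shots Solenne isn't in, detached from any character's subjectivity, it's conventional underscore → non-diegetic.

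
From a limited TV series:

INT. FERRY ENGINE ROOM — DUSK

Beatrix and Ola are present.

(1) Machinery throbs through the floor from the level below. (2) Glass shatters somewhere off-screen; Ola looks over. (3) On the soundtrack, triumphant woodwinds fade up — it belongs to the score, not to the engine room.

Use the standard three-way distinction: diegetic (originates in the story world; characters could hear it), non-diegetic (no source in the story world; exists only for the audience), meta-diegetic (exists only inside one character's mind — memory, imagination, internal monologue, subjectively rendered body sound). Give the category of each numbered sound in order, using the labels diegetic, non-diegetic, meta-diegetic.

diegetic, diegetic, non-diegetic

Sound (1): ambient/room sound belonging to the story's physical space, so diegetic.
(2) is diegetic: an in-world source (glass); characters could hear it.
Sound (3): score with no on-screen or off-screen source; it exists for the audience alone, so non-diegetic.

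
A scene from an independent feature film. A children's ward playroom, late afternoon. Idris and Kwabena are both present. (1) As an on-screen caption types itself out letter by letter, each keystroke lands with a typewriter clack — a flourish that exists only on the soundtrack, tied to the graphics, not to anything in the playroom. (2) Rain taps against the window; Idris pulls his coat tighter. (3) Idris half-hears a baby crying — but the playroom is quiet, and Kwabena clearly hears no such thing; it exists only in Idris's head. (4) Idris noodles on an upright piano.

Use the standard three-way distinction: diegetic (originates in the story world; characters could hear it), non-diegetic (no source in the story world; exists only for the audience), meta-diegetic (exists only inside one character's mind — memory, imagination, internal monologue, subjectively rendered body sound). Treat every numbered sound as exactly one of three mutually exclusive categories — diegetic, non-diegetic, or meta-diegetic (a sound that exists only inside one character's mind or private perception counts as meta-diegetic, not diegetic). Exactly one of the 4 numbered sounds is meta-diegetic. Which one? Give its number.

(1) sound married to a title/caption — outside the diegesis by definition → non-diegetic.
(2) ambient/room sound belonging to the story's physical space → diegetic.
(3) the sound is imagined by Idris; nothing in the story world is producing it and Kwabena can't hear it → meta-diegetic.
(4) the instrument and the performer are both in the scene → diegetic.
Only (3) is meta-diegetic.

3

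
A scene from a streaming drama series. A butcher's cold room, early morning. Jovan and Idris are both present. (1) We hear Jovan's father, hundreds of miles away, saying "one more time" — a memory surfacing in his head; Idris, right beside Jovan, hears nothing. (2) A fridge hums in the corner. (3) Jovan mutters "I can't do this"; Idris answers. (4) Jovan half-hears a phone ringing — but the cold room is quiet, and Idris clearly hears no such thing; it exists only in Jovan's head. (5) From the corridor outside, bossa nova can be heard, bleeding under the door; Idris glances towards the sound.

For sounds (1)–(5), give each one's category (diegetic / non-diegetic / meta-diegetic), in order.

(1) a remembered line, private to Jovan — not present in the room, not audible to Idris → meta-diegetic.
(2) ambient/room sound belonging to the story's physical space → diegetic.
(3) on-screen dialogue — Jovan speaks and Idris is there to hear → diegetic.
(4) is meta-diegetic: the sound is imagined by Jovan; nothing in the story world is producing it and Idris can't hear it.
Sound (5): it's coming from the corridor outside — a location within the story world — and Idris reacts, so diegetic.

meta-diegetic, diegetic, diegetic, meta-diegetic, diegetic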